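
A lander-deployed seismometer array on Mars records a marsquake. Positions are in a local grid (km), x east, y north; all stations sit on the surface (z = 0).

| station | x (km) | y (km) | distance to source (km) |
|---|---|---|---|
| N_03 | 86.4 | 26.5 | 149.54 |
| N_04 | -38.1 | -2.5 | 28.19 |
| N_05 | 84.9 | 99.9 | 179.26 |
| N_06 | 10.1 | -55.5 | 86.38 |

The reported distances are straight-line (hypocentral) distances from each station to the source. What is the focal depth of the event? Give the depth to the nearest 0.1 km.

depth ≈ 19.4 km

Each station gives a sphere (x−x_i)² + (y−y_i)² + z² = d_i² (stations at z=0).
Subtracting the N_03 sphere from N_04 and N_05: z² cancels, leaving linear equations in x and y:
-249.0 x − 58.0 y = 14858.19
-3.0 x + 146.8 y = -751.13
Solving: x ≈ -58.203, y ≈ -6.306 km (keep extra digits for the depth step; rounded: -58.2, -6.3).
Then from the N_03 sphere: z² = 149.54² − (x − 86.4)² − (y − 26.5)² with x = -58.203, y = -6.306, so z ≈ 19.389 ≈ 19.4 km.
Check against N_06 (with the unrounded solution): distance 86.38 ≈ 86.38 km. ✓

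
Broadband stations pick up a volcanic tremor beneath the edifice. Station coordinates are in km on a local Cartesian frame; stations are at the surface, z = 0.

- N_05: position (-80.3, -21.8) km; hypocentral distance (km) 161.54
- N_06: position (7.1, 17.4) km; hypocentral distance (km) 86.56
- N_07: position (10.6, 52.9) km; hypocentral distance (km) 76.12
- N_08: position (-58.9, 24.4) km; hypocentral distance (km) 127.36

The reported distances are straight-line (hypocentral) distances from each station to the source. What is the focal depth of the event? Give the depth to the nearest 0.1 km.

68.4 km

Each station gives a sphere (x−x_i)² + (y−y_i)² + z² = d_i² (stations at z=0).
Subtracting the N_05 sphere from N_06 and N_07: z² cancels, leaving linear equations in x and y:
174.8 x + 78.4 y = 12032.38
181.8 x + 149.4 y = 16288.36
Solving: x ≈ 43.891, y ≈ 55.616 km (keep extra digits for the depth step; rounded: 43.9, 55.6).
Then from the N_05 sphere: z² = 161.54² − (x + 80.3)² − (y + 21.8)² with x = 43.891, y = 55.616, so z ≈ 68.400 ≈ 68.4 km.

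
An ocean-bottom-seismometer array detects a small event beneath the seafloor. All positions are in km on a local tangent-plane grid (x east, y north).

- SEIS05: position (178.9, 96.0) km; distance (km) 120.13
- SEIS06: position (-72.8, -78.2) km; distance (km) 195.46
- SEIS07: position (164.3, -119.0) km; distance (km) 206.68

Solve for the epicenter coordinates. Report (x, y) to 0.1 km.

Circle about each station: (x − 178.9)² + (y − 96.0)² = 120.13²; (x + 72.8)² + (y + 78.2)² = 195.46²; (x − 164.3)² + (y + 119.0)² = 206.68².
Subtracting the SEIS05 equation from the SEIS06 and SEIS07 equations removes the quadratic terms:
-503.4 x − 348.4 y = -53579.52
-29.2 x − 430.0 y = -28351.13
Solving the 2×2 system: x ≈ 63.8, y ≈ 61.6 km.
Check against SEIS05 (with the unrounded x, y): √((x − 178.9)²+(y − 96.0)²) = 120.13 ≈ 120.13 km. ✓

x ≈ 63.8 km, y ≈ 61.6 km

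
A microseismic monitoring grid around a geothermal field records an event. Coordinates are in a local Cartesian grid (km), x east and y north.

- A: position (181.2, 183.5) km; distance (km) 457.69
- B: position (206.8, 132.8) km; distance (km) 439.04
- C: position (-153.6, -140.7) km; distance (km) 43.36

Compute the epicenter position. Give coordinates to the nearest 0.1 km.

Circle about each station: (x − 181.2)² + (y − 183.5)² = 457.69²; (x − 206.8)² + (y − 132.8)² = 439.04²; (x + 153.6)² + (y + 140.7)² = 43.36².
Subtracting pairs of circle equations eliminates x²+y² and gives linear equations (the radical axes):
51.2 x − 101.4 y = 10620.40
-669.6 x − 648.4 y = 184483.81
Solving the 2×2 system: x ≈ -116.9, y ≈ -163.8 km.

-116.9 km east, -163.8 km north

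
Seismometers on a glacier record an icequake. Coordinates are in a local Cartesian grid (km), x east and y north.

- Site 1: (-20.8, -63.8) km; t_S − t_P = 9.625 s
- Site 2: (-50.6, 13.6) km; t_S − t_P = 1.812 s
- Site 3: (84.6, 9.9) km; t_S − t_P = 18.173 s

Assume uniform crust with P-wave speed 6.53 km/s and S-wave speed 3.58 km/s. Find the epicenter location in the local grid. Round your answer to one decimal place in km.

Distance from S−P lag: d = Δt · v_P v_S / (v_P − v_S) = Δt · (6.53·3.58)/(6.53−3.58) ≈ 7.9245·Δt.
So d_Site 1 = 76.27, d_Site 2 = 14.36, d_Site 3 = 144.01 km.
Circle about each station: (x + 20.8)² + (y + 63.8)² = 76.27²; (x + 50.6)² + (y − 13.6)² = 14.36²; (x − 84.6)² + (y − 9.9)² = 144.01².
Subtracting the Site 1 equation from the Site 2 and Site 3 equations removes the quadratic terms:
-59.6 x + 154.8 y = 3853.14
210.8 x + 147.4 y = -12169.68
Solving the 2×2 system: x ≈ -59.2, y ≈ 2.1 km.

(-59.2, 2.1)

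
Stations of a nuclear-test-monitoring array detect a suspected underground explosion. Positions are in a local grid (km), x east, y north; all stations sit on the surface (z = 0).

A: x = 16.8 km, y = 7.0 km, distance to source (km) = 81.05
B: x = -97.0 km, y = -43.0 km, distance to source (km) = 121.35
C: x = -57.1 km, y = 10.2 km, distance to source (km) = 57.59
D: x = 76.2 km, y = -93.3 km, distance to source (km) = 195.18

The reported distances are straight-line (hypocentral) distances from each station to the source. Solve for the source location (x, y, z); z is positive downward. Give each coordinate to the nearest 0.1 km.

(-39.8, 62.9, 15.5)

Each station gives a sphere (x−x_i)² + (y−y_i)² + z² = d_i² (stations at z=0).
Subtracting the A sphere from B and C: z² cancels, leaving linear equations in x and y:
-227.6 x − 100.0 y = 2770.04
-147.8 x + 6.4 y = 6285.70
Solving: x ≈ -39.805, y ≈ 62.896 km (keep extra digits for the depth step; rounded: -39.8, 62.9).
Then from the A sphere: z² = 81.05² − (x − 16.8)² − (y − 7.0)² with x = -39.805, y = 62.896, so z ≈ 15.512 ≈ 15.5 km.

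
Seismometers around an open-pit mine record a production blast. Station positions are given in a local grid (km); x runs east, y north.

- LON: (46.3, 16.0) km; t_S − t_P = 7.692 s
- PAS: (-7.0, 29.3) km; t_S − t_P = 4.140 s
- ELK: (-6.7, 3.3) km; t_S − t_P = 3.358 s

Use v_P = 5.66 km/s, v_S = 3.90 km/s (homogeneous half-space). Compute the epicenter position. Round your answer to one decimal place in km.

x ≈ -48.5 km, y ≈ -1.9 km

Distance from S−P lag: d = Δt · v_P v_S / (v_P − v_S) = Δt · (5.66·3.90)/(5.66−3.90) ≈ 12.5420·Δt.
So d_LON = 96.47, d_PAS = 51.92, d_ELK = 42.12 km.
Circle about each station: (x − 46.3)² + (y − 16.0)² = 96.47²; (x + 7.0)² + (y − 29.3)² = 51.92²; (x + 6.7)² + (y − 3.3)² = 42.12².
Subtracting the LON equation from the PAS and ELK equations removes the quadratic terms:
-106.6 x + 26.6 y = 5118.57
-106.0 x − 25.4 y = 5188.46
Solving the 2×2 system: x ≈ -48.5, y ≈ -1.9 km.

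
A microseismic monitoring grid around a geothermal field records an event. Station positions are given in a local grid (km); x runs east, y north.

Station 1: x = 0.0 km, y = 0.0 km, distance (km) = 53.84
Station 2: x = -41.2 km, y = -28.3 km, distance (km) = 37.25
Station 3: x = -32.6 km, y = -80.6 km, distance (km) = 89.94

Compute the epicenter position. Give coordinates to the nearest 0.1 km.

(-53.4, 6.9)

Circle about each station: x² + y² = 53.84²; (x + 41.2)² + (y + 28.3)² = 37.25²; (x + 32.6)² + (y + 80.6)² = 89.94².
Subtracting pairs of circle equations eliminates x²+y² and gives linear equations (the radical axes):
-82.4 x − 56.6 y = 4009.51
-65.2 x − 161.2 y = 2368.66
Solving the 2×2 system: x ≈ -53.4, y ≈ 6.9 km.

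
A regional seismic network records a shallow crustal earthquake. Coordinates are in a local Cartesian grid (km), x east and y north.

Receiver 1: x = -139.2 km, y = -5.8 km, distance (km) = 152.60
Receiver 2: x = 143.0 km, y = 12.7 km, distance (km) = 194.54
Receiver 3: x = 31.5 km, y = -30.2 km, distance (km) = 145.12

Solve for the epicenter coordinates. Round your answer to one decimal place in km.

(-30.3, 101.1)

Circle about each station: (x + 139.2)² + (y + 5.8)² = 152.60²; (x − 143.0)² + (y − 12.7)² = 194.54²; (x − 31.5)² + (y + 30.2)² = 145.12².
Subtracting the Receiver 1 equation from the Receiver 2 and Receiver 3 equations removes the quadratic terms:
564.4 x + 37.0 y = -13359.04
341.4 x − 48.8 y = -15279.04
Solving the 2×2 system: x ≈ -30.3, y ≈ 101.1 km.
Check against Receiver 1 (with the unrounded x, y): √((x + 139.2)²+(y + 5.8)²) = 152.62 ≈ 152.60 km. ✓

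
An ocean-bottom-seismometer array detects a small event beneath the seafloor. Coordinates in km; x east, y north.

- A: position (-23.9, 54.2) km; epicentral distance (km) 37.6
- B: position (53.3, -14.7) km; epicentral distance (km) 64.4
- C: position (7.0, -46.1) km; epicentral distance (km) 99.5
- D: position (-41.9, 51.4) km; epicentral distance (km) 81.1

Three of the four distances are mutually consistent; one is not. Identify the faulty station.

A

Solve using three stations at a time. Using B, C, D (subtract circle equations pairwise → linear system) gives (x, y) ≈ (39.1, 48.0).
Distances from that point to each station vs reported:
  A: calculated 63.3 vs reported 37.6 → residual 25.7 km
  B: calculated 64.3 vs reported 64.4 → residual 0.1 km
  C: calculated 99.5 vs reported 99.5 → residual 0.0 km
  D: calculated 81.0 vs reported 81.1 → residual 0.1 km
B, C, D are mutually consistent (residuals ≈ 0); A is off by 25.7 km.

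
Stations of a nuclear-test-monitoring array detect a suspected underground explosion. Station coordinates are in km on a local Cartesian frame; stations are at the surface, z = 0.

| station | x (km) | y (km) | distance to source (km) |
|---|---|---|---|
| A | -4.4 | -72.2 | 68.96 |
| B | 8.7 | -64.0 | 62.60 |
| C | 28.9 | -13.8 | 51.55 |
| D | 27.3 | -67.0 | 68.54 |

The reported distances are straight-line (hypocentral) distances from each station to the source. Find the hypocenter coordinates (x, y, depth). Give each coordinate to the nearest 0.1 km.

Each station gives a sphere (x−x_i)² + (y−y_i)² + z² = d_i² (stations at z=0).
Subtracting the A sphere from B and C: z² cancels, leaving linear equations in x and y:
26.2 x + 16.4 y = -223.79
66.6 x + 116.8 y = -2108.47
Solving: x ≈ 4.289, y ≈ -20.498 km (keep extra digits for the depth step; rounded: 4.3, -20.5).
Then from the A sphere: z² = 68.96² − (x + 4.4)² − (y + 72.2)² with x = 4.289, y = -20.498, so z ≈ 44.798 ≈ 44.8 km.
Check against D (with the unrounded solution): distance 68.55 ≈ 68.54 km. ✓

x ≈ 4.3 km, y ≈ -20.5 km, depth ≈ 44.8 km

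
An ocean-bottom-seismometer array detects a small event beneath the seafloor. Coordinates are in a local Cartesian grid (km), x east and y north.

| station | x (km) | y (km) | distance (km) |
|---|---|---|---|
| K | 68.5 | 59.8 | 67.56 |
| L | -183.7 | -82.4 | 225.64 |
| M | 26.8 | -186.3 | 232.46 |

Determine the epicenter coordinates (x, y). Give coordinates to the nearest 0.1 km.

Circle about each station: (x − 68.5)² + (y − 59.8)² = 67.56²; (x + 183.7)² + (y + 82.4)² = 225.64²; (x − 26.8)² + (y + 186.3)² = 232.46².
Subtracting the K equation from the L and M equations removes the quadratic terms:
-504.4 x − 284.4 y = -14081.90
-83.4 x − 492.2 y = -22315.66
Solving the 2×2 system: x ≈ 2.6, y ≈ 44.9 km.

(2.6, 44.9)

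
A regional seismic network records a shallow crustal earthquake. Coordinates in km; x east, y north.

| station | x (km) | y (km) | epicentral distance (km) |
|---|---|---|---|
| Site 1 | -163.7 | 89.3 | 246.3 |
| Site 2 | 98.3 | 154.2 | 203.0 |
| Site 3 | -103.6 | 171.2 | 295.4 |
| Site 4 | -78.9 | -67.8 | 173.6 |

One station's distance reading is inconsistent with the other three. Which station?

Site 1

Solve using three stations at a time. Using Site 2, Site 3, Site 4 (subtract circle equations pairwise → linear system) gives (x, y) ≈ (93.6, -48.7).
Distances from that point to each station vs reported:
  Site 1: calculated 292.0 vs reported 246.3 → residual 45.7 km
  Site 2: calculated 203.0 vs reported 203.0 → residual 0.0 km
  Site 3: calculated 295.4 vs reported 295.4 → residual 0.0 km
  Site 4: calculated 173.6 vs reported 173.6 → residual 0.0 km
Site 2, Site 3, Site 4 are mutually consistent (residuals ≈ 0); Site 1 is off by 45.7 km.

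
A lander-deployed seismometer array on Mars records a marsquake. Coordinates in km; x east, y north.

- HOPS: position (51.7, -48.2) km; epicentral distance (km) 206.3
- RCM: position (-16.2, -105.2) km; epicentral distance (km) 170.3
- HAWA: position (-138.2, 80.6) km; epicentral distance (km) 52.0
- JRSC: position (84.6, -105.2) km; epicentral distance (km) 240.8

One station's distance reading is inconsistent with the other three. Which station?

Solve using three stations at a time. Using RCM, HAWA, JRSC (subtract circle equations pairwise → linear system) gives (x, y) ≈ (-109.6, 37.2).
Distances from that point to each station vs reported:
  HOPS: calculated 182.5 vs reported 206.3 → residual 23.8 km
  RCM: calculated 170.3 vs reported 170.3 → residual 0.0 km
  HAWA: calculated 52.0 vs reported 52.0 → residual 0.0 km
  JRSC: calculated 240.8 vs reported 240.8 → residual 0.0 km
RCM, HAWA, JRSC are mutually consistent (residuals ≈ 0); HOPS is off by 23.8 km.

HOPS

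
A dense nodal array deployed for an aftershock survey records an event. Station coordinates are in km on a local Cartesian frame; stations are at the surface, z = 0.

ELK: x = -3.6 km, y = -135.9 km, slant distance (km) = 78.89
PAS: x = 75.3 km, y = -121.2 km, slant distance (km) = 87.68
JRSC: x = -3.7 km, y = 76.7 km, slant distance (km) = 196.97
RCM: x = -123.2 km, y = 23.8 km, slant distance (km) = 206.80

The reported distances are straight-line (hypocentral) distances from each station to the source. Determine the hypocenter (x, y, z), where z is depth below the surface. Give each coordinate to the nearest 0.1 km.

Each station gives a sphere (x−x_i)² + (y−y_i)² + z² = d_i² (stations at z=0).
Subtracting the ELK sphere from PAS and JRSC: z² cancels, leaving linear equations in x and y:
157.8 x + 29.4 y = 413.61
-0.2 x + 425.2 y = -45158.74
Solving: x ≈ 22.407, y ≈ -106.195 km (keep extra digits for the depth step; rounded: 22.4, -106.2).
Then from the ELK sphere: z² = 78.89² − (x + 3.6)² − (y + 135.9)² with x = 22.407, y = -106.195, so z ≈ 68.300 ≈ 68.3 km.

(22.4, -106.2, 68.3)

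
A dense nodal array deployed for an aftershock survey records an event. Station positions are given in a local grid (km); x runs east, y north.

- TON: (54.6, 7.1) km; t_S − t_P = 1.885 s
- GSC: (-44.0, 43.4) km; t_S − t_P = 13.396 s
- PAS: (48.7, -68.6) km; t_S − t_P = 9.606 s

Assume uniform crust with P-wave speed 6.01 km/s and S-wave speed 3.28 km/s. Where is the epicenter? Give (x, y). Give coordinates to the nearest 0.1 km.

Distance from S−P lag: d = Δt · v_P v_S / (v_P − v_S) = Δt · (6.01·3.28)/(6.01−3.28) ≈ 7.2208·Δt.
So d_TON = 13.61, d_GSC = 96.73, d_PAS = 69.36 km.
Circle about each station: (x − 54.6)² + (y − 7.1)² = 13.61²; (x + 44.0)² + (y − 43.4)² = 96.73²; (x − 48.7)² + (y + 68.6)² = 69.36².
Subtracting pairs of circle equations eliminates x²+y² and gives linear equations (the radical axes):
-197.2 x + 72.6 y = -8383.47
-11.8 x − 151.4 y = -579.50
Solving the 2×2 system: x ≈ 42.7, y ≈ 0.5 km.

42.7 km east, 0.5 km north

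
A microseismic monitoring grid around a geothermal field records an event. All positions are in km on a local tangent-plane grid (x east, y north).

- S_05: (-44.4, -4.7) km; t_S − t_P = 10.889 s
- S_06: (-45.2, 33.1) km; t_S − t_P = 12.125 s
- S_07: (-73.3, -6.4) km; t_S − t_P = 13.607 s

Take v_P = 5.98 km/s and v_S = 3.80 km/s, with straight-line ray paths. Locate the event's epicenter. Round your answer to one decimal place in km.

x ≈ 67.4 km, y ≈ -24.3 km

Distance from S−P lag: d = Δt · v_P v_S / (v_P − v_S) = Δt · (5.98·3.80)/(5.98−3.80) ≈ 10.4239·Δt.
So d_S_05 = 113.51, d_S_06 = 126.39, d_S_07 = 141.84 km.
Circle about each station: (x + 44.4)² + (y + 4.7)² = 113.51²; (x + 45.2)² + (y − 33.1)² = 126.39²; (x + 73.3)² + (y + 6.4)² = 141.84².
Subtracting the S_05 equation from the S_06 and S_07 equations removes the quadratic terms:
-1.6 x + 75.6 y = -1944.71
-57.8 x − 3.4 y = -3813.67
Solving the 2×2 system: x ≈ 67.4, y ≈ -24.3 km.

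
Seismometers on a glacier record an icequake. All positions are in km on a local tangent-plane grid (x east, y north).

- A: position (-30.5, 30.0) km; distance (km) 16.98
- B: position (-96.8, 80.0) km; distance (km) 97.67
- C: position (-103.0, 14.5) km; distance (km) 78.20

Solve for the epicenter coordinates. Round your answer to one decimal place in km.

Circle about each station: (x + 30.5)² + (y − 30.0)² = 16.98²; (x + 96.8)² + (y − 80.0)² = 97.67²; (x + 103.0)² + (y − 14.5)² = 78.20².
Subtracting the A equation from the B and C equations removes the quadratic terms:
-132.6 x + 100.0 y = 4688.88
-145.0 x − 31.0 y = 3162.08
Solving the 2×2 system: x ≈ -24.8, y ≈ 14.0 km.
Check against A (with the unrounded x, y): √((x + 30.5)²+(y − 30.0)²) = 16.98 ≈ 16.98 km. ✓

(-24.8, 14.0)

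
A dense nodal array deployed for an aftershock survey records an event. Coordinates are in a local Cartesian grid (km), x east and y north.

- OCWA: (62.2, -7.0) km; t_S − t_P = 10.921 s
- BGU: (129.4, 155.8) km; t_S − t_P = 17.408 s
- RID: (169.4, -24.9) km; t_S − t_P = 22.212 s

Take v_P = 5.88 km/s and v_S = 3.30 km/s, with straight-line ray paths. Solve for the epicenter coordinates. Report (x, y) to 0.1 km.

x ≈ 31.3 km, y ≈ 69.1 km

Distance from S−P lag: d = Δt · v_P v_S / (v_P − v_S) = Δt · (5.88·3.30)/(5.88−3.30) ≈ 7.5209·Δt.
So d_OCWA = 82.14, d_BGU = 130.92, d_RID = 167.05 km.
Circle about each station: (x − 62.2)² + (y + 7.0)² = 82.14²; (x − 129.4)² + (y − 155.8)² = 130.92²; (x − 169.4)² + (y + 24.9)² = 167.05².
Subtracting pairs of circle equations eliminates x²+y² and gives linear equations (the radical axes):
134.4 x + 325.6 y = 26707.09
214.4 x − 35.8 y = 4239.81
Solving the 2×2 system: x ≈ 31.3, y ≈ 69.1 km.
Check against OCWA (with the unrounded x, y): √((x − 62.2)²+(y + 7.0)²) = 82.13 ≈ 82.14 km. ✓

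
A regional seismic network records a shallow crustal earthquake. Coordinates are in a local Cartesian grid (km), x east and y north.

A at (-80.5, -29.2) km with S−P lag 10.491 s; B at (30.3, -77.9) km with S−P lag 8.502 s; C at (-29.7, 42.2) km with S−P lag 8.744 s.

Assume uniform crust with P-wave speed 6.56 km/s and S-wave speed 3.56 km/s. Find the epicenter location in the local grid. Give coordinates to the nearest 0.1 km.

x ≈ 0.5 km, y ≈ -18.8 km

Distance from S−P lag: d = Δt · v_P v_S / (v_P − v_S) = Δt · (6.56·3.56)/(6.56−3.56) ≈ 7.7845·Δt.
So d_A = 81.67, d_B = 66.18, d_C = 68.07 km.
Circle about each station: (x + 80.5)² + (y + 29.2)² = 81.67²; (x − 30.3)² + (y + 77.9)² = 66.18²; (x + 29.7)² + (y − 42.2)² = 68.07².
Subtracting pairs of circle equations eliminates x²+y² and gives linear equations (the radical axes):
221.6 x − 97.4 y = 1943.81
101.6 x + 142.8 y = -2633.50
Solving the 2×2 system: x ≈ 0.5, y ≈ -18.8 km.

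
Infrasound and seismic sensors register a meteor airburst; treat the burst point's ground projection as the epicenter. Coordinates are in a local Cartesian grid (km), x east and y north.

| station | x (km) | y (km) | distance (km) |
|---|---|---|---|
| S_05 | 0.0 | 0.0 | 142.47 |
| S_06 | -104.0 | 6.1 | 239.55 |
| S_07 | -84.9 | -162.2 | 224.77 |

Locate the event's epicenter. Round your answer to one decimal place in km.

Circle about each station: x² + y² = 142.47²; (x + 104.0)² + (y − 6.1)² = 239.55²; (x + 84.9)² + (y + 162.2)² = 224.77².
Subtracting the S_05 equation from the S_06 and S_07 equations removes the quadratic terms:
-208.0 x + 12.2 y = -26233.29
-169.8 x − 324.4 y = 3293.00
Solving the 2×2 system: x ≈ 121.8, y ≈ -73.9 km.

121.8 km east, -73.9 km north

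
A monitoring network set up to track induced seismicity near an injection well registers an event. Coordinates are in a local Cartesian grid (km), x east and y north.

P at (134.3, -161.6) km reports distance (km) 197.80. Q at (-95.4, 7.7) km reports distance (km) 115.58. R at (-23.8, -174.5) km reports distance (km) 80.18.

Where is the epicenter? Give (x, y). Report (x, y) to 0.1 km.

Circle about each station: (x − 134.3)² + (y + 161.6)² = 197.80²; (x + 95.4)² + (y − 7.7)² = 115.58²; (x + 23.8)² + (y + 174.5)² = 80.18².
Subtracting pairs of circle equations eliminates x²+y² and gives linear equations (the radical axes):
-459.4 x + 338.6 y = -9224.50
-316.2 x − 25.8 y = 19561.65
Solving the 2×2 system: x ≈ -53.7, y ≈ -100.1 km.

x ≈ -53.7 km, y ≈ -100.1 km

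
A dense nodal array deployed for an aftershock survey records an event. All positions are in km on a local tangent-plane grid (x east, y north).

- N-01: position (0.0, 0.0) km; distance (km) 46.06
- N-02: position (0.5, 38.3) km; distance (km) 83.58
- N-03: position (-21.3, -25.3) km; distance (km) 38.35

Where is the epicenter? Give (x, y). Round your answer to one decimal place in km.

x ≈ 11.9 km, y ≈ -44.5 km

Circle about each station: x² + y² = 46.06²; (x − 0.5)² + (y − 38.3)² = 83.58²; (x + 21.3)² + (y + 25.3)² = 38.35².
Subtracting the N-01 equation from the N-02 and N-03 equations removes the quadratic terms:
1.0 x + 76.6 y = -3396.95
-42.6 x − 50.6 y = 1744.58
Solving the 2×2 system: x ≈ 11.9, y ≈ -44.5 km.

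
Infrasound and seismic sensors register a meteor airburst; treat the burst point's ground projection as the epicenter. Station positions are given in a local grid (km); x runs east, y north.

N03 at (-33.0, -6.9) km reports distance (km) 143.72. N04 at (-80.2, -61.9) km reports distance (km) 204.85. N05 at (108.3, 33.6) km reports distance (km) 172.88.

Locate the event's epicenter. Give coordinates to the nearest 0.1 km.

Circle about each station: (x + 33.0)² + (y + 6.9)² = 143.72²; (x + 80.2)² + (y + 61.9)² = 204.85²; (x − 108.3)² + (y − 33.6)² = 172.88².
Subtracting the N03 equation from the N04 and N05 equations removes the quadratic terms:
-94.4 x − 110.0 y = -12181.04
282.6 x + 81.0 y = 2489.18
Solving the 2×2 system: x ≈ -30.4, y ≈ 136.8 km.
Check against N03 (with the unrounded x, y): √((x + 33.0)²+(y + 6.9)²) = 143.76 ≈ 143.72 km. ✓

(-30.4, 136.8)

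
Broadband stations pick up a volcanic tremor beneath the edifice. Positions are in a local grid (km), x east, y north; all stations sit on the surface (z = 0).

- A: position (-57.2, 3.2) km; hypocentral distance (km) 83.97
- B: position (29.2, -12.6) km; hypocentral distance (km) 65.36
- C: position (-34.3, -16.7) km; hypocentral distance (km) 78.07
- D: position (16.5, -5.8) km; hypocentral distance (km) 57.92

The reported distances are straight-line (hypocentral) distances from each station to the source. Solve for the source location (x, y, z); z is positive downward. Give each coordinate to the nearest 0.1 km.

(8.8, 32.0, 43.2)

Each station gives a sphere (x−x_i)² + (y−y_i)² + z² = d_i² (stations at z=0).
Subtracting the A sphere from B and C: z² cancels, leaving linear equations in x and y:
172.8 x − 31.6 y = 508.35
45.8 x − 39.8 y = -870.66
Solving: x ≈ 8.793, y ≈ 31.994 km (keep extra digits for the depth step; rounded: 8.8, 32.0).
Then from the A sphere: z² = 83.97² − (x + 57.2)² − (y − 3.2)² with x = 8.793, y = 31.994, so z ≈ 43.206 ≈ 43.2 km.
Check against D (with the unrounded solution): distance 57.92 ≈ 57.92 km. ✓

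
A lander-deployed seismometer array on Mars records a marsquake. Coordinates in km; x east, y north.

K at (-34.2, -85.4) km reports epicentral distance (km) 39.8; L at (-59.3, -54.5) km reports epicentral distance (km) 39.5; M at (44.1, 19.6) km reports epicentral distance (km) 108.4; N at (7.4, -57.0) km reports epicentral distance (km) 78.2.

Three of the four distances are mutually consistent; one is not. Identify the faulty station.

K

Solve using three stations at a time. Using L, M, N (subtract circle equations pairwise → linear system) gives (x, y) ≈ (-58.6, -15.1).
Distances from that point to each station vs reported:
  K: calculated 74.4 vs reported 39.8 → residual 34.6 km
  L: calculated 39.4 vs reported 39.5 → residual 0.1 km
  M: calculated 108.4 vs reported 108.4 → residual 0.0 km
  N: calculated 78.2 vs reported 78.2 → residual 0.0 km
L, M, N are mutually consistent (residuals ≈ 0); K is off by 34.6 km.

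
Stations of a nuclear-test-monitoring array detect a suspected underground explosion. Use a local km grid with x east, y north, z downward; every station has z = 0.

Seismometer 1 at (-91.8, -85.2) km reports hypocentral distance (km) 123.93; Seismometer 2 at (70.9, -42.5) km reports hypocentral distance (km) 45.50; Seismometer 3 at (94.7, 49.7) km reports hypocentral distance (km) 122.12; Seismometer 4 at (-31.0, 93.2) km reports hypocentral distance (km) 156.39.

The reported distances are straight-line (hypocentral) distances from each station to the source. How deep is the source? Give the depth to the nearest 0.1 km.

Each station gives a sphere (x−x_i)² + (y−y_i)² + z² = d_i² (stations at z=0).
Subtracting the Seismometer 1 sphere from Seismometer 2 and Seismometer 3: z² cancels, leaving linear equations in x and y:
325.4 x + 85.4 y = 4435.17
373.0 x + 269.8 y = -3802.75
Solving: x ≈ 27.197, y ≈ -51.695 km (keep extra digits for the depth step; rounded: 27.2, -51.7).
Then from the Seismometer 1 sphere: z² = 123.93² − (x + 91.8)² − (y + 85.2)² with x = 27.197, y = -51.695, so z ≈ 8.705 ≈ 8.7 km.

depth ≈ 8.7 km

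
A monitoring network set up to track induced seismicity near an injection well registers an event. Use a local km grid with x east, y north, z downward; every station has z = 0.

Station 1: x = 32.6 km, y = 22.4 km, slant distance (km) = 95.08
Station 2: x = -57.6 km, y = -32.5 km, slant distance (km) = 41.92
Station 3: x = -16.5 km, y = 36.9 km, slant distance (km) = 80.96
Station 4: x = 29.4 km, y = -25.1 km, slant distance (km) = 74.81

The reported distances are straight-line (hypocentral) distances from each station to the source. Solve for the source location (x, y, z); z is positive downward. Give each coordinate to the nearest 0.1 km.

x ≈ -35.8 km, y ≈ -33.1 km, depth ≈ 35.8 km

Each station gives a sphere (x−x_i)² + (y−y_i)² + z² = d_i² (stations at z=0).
Subtracting the Station 1 sphere from Station 2 and Station 3: z² cancels, leaving linear equations in x and y:
-180.4 x − 109.8 y = 10092.41
-98.2 x + 29.0 y = 2555.02
Solving: x ≈ -35.795, y ≈ -33.105 km (keep extra digits for the depth step; rounded: -35.8, -33.1).
Then from the Station 1 sphere: z² = 95.08² − (x − 32.6)² − (y − 22.4)² with x = -35.795, y = -33.105, so z ≈ 35.798 ≈ 35.8 km.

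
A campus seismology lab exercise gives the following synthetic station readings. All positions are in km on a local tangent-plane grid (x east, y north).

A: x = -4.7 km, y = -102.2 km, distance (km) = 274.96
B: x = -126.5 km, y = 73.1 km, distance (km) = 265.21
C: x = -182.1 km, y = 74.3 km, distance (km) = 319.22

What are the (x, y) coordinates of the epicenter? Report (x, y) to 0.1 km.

(130.9, 137.0)

Circle about each station: (x + 4.7)² + (y + 102.2)² = 274.96²; (x + 126.5)² + (y − 73.1)² = 265.21²; (x + 182.1)² + (y − 74.3)² = 319.22².
Subtracting the A equation from the B and C equations removes the quadratic terms:
-243.6 x + 350.6 y = 16145.59
-354.8 x + 353.0 y = 1915.56
Solving the 2×2 system: x ≈ 130.9, y ≈ 137.0 km.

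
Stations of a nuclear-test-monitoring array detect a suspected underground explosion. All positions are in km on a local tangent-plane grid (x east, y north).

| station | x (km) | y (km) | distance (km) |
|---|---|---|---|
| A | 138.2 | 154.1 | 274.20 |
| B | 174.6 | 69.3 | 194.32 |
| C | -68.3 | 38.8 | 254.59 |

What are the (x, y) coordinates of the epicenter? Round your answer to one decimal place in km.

x ≈ 130.7 km, y ≈ -120.0 km

Circle about each station: (x − 138.2)² + (y − 154.1)² = 274.20²; (x − 174.6)² + (y − 69.3)² = 194.32²; (x + 68.3)² + (y − 38.8)² = 254.59².
Subtracting pairs of circle equations eliminates x²+y² and gives linear equations (the radical axes):
72.8 x − 169.6 y = 29866.98
-413.0 x − 230.6 y = -26306.15
Solving the 2×2 system: x ≈ 130.7, y ≈ -120.0 km.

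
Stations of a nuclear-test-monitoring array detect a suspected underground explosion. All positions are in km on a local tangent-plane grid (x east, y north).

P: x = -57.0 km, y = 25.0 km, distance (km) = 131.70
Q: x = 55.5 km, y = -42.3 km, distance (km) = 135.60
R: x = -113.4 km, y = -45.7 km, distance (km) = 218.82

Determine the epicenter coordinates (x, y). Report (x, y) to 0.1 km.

Circle about each station: (x + 57.0)² + (y − 25.0)² = 131.70²; (x − 55.5)² + (y + 42.3)² = 135.60²; (x + 113.4)² + (y + 45.7)² = 218.82².
Subtracting the P equation from the Q and R equations removes the quadratic terms:
225.0 x − 134.6 y = -46.93
-112.8 x − 141.4 y = -19463.25
Solving the 2×2 system: x ≈ 55.6, y ≈ 93.3 km.

(55.6, 93.3)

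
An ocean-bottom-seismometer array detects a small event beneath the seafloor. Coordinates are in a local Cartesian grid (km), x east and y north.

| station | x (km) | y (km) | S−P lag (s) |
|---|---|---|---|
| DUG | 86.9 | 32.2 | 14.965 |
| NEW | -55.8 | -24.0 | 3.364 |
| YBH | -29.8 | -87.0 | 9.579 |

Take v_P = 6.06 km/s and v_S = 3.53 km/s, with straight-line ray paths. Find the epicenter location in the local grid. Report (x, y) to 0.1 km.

-33.7 km east, -6.1 km north

Distance from S−P lag: d = Δt · v_P v_S / (v_P − v_S) = Δt · (6.06·3.53)/(6.06−3.53) ≈ 8.4553·Δt.
So d_DUG = 126.53, d_NEW = 28.44, d_YBH = 80.99 km.
Circle about each station: (x − 86.9)² + (y − 32.2)² = 126.53²; (x + 55.8)² + (y + 24.0)² = 28.44²; (x + 29.8)² + (y + 87.0)² = 80.99².
Subtracting the DUG equation from the NEW and YBH equations removes the quadratic terms:
-285.4 x − 112.4 y = 10302.20
-233.4 x − 238.4 y = 9319.05
Solving the 2×2 system: x ≈ -33.7, y ≈ -6.1 km.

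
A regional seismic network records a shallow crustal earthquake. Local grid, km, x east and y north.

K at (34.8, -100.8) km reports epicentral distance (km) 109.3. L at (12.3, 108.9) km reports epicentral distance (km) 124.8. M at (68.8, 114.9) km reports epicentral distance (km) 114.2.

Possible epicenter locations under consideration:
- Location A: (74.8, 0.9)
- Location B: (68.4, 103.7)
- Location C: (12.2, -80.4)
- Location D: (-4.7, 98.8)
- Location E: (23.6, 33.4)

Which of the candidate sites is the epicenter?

For each candidate, compare |candidate − station| to the reported distance:
Location A: residuals K 0.0, L 0.0, M 0.0 → max 0.0 km
Location B: residuals K 97.9, L 68.5, M 103.0 → max 103.0 km
Location C: residuals K 78.9, L 64.5, M 89.1 → max 89.1 km
Location D: residuals K 94.2, L 105.0, M 39.0 → max 105.0 km
Location E: residuals K 25.4, L 48.5, M 21.0 → max 48.5 km
Only Location A has all residuals ≈ 0.

Location A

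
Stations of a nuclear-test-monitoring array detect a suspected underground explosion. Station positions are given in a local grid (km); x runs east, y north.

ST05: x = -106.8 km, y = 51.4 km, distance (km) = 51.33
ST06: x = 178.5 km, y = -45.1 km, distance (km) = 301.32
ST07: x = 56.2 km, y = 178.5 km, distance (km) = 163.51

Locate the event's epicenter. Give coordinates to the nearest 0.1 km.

Circle about each station: (x + 106.8)² + (y − 51.4)² = 51.33²; (x − 178.5)² + (y + 45.1)² = 301.32²; (x − 56.2)² + (y − 178.5)² = 163.51².
Subtracting pairs of circle equations eliminates x²+y² and gives linear equations (the radical axes):
570.6 x − 193.0 y = -68310.91
326.0 x + 254.2 y = -3128.26
Solving the 2×2 system: x ≈ -86.4, y ≈ 98.5 km.
Check against ST05 (with the unrounded x, y): √((x + 106.8)²+(y − 51.4)²) = 51.33 ≈ 51.33 km. ✓

-86.4 km east, 98.5 km north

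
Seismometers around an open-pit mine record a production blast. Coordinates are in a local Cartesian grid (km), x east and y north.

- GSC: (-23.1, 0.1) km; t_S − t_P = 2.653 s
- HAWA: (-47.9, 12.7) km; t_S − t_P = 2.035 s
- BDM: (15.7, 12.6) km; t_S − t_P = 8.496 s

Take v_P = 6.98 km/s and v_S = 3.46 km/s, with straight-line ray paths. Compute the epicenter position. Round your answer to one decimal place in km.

Distance from S−P lag: d = Δt · v_P v_S / (v_P − v_S) = Δt · (6.98·3.46)/(6.98−3.46) ≈ 6.8610·Δt.
So d_GSC = 18.20, d_HAWA = 13.96, d_BDM = 58.29 km.
Circle about each station: (x + 23.1)² + (y − 0.1)² = 18.20²; (x + 47.9)² + (y − 12.7)² = 13.96²; (x − 15.7)² + (y − 12.6)² = 58.29².
Subtracting pairs of circle equations eliminates x²+y² and gives linear equations (the radical axes):
-49.6 x + 25.2 y = 2058.44
77.6 x + 25.0 y = -3194.85
Solving the 2×2 system: x ≈ -41.3, y ≈ 0.4 km.

x ≈ -41.3 km, y ≈ 0.4 km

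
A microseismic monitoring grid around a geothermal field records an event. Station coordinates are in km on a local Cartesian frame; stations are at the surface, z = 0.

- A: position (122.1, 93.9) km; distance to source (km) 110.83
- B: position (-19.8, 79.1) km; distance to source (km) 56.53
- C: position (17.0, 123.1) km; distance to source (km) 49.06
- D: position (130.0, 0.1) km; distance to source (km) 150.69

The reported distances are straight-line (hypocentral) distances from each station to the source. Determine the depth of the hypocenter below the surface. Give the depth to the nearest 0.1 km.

39.1 km

Each station gives a sphere (x−x_i)² + (y−y_i)² + z² = d_i² (stations at z=0).
Subtracting the A sphere from B and C: z² cancels, leaving linear equations in x and y:
-283.8 x − 29.6 y = -7989.12
-210.2 x + 58.4 y = 1593.40
Solving: x ≈ 18.398, y ≈ 93.505 km (keep extra digits for the depth step; rounded: 18.4, 93.5).
Then from the A sphere: z² = 110.83² − (x − 122.1)² − (y − 93.9)² with x = 18.398, y = 93.505, so z ≈ 39.103 ≈ 39.1 km.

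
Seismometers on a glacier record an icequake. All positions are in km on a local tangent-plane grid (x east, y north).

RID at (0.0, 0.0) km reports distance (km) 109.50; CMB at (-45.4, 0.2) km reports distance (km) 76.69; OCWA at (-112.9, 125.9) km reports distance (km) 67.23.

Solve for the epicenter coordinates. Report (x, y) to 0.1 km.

Circle about each station: x² + y² = 109.50²; (x + 45.4)² + (y − 0.2)² = 76.69²; (x + 112.9)² + (y − 125.9)² = 67.23².
Subtracting pairs of circle equations eliminates x²+y² and gives linear equations (the radical axes):
-90.8 x + 0.4 y = 8170.09
-225.8 x + 251.8 y = 36067.60
Solving the 2×2 system: x ≈ -89.7, y ≈ 62.8 km.
Check against RID (with the unrounded x, y): √(x²+y²) = 109.50 ≈ 109.50 km. ✓

x ≈ -89.7 km, y ≈ 62.8 km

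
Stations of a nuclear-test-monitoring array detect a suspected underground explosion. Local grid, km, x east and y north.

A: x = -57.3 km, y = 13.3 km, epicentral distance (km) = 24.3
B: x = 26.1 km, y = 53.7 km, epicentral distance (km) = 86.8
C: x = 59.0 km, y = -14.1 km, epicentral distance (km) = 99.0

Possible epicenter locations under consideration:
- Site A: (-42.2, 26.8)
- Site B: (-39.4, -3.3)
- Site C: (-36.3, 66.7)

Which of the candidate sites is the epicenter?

For each candidate, compare |candidate − station| to the reported distance:
Site A: residuals A 4.0, B 13.4, C 10.2 → max 13.4 km
Site B: residuals A 0.1, B 0.0, C 0.0 → max 0.1 km
Site C: residuals A 33.1, B 23.1, C 25.9 → max 33.1 km
Only Site B has all residuals ≈ 0.

Site B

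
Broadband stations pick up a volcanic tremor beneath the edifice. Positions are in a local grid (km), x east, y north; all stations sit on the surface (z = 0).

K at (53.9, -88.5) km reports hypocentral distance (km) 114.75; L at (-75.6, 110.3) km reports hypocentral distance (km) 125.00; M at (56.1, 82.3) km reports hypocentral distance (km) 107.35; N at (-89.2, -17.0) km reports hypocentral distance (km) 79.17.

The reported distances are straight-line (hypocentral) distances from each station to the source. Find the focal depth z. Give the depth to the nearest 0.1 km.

Each station gives a sphere (x−x_i)² + (y−y_i)² + z² = d_i² (stations at z=0).
Subtracting the K sphere from L and M: z² cancels, leaving linear equations in x and y:
-259.0 x + 397.6 y = 4686.55
4.4 x + 341.6 y = 826.58
Solving: x ≈ -14.101, y ≈ 2.601 km (keep extra digits for the depth step; rounded: -14.1, 2.6).
Then from the K sphere: z² = 114.75² − (x − 53.9)² − (y + 88.5)² with x = -14.101, y = 2.601, so z ≈ 15.622 ≈ 15.6 km.
Check against N (with the unrounded solution): distance 79.17 ≈ 79.17 km. ✓

15.6 km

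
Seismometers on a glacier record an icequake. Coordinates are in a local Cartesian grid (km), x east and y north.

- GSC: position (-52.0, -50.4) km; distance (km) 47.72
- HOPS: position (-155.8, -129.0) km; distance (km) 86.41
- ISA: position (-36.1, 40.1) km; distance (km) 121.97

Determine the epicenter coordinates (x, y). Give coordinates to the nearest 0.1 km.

-97.3 km east, -65.4 km north

Circle about each station: (x + 52.0)² + (y + 50.4)² = 47.72²; (x + 155.8)² + (y + 129.0)² = 86.41²; (x + 36.1)² + (y − 40.1)² = 121.97².
Subtracting the GSC equation from the HOPS and ISA equations removes the quadratic terms:
-207.6 x − 157.2 y = 30480.99
31.8 x + 181.0 y = -14932.42
Solving the 2×2 system: x ≈ -97.3, y ≈ -65.4 km.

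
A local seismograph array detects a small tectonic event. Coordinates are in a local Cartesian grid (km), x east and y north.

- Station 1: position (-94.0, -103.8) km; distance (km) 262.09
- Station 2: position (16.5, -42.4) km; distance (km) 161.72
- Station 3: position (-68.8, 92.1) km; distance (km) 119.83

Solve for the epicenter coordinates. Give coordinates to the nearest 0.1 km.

x ≈ 48.6 km, y ≈ 116.1 km

Circle about each station: (x + 94.0)² + (y + 103.8)² = 262.09²; (x − 16.5)² + (y + 42.4)² = 161.72²; (x + 68.8)² + (y − 92.1)² = 119.83².
Subtracting the Station 1 equation from the Station 2 and Station 3 equations removes the quadratic terms:
221.0 x + 122.8 y = 24997.38
50.4 x + 391.8 y = 47937.35
Solving the 2×2 system: x ≈ 48.6, y ≈ 116.1 km.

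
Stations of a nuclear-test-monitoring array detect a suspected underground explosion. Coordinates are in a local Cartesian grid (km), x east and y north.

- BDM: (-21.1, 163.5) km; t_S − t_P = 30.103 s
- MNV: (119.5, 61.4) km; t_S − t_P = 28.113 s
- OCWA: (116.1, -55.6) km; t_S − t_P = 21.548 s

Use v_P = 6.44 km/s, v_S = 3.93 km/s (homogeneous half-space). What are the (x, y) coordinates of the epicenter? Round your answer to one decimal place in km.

(-87.0, -132.8)

Distance from S−P lag: d = Δt · v_P v_S / (v_P − v_S) = Δt · (6.44·3.93)/(6.44−3.93) ≈ 10.0833·Δt.
So d_BDM = 303.54, d_MNV = 283.47, d_OCWA = 217.28 km.
Circle about each station: (x + 21.1)² + (y − 163.5)² = 303.54²; (x − 119.5)² + (y − 61.4)² = 283.47²; (x − 116.1)² + (y + 55.6)² = 217.28².
Subtracting the BDM equation from the MNV and OCWA equations removes the quadratic terms:
281.2 x − 204.2 y = 2654.04
274.4 x − 438.2 y = 34319.04
Solving the 2×2 system: x ≈ -87.0, y ≈ -132.8 km.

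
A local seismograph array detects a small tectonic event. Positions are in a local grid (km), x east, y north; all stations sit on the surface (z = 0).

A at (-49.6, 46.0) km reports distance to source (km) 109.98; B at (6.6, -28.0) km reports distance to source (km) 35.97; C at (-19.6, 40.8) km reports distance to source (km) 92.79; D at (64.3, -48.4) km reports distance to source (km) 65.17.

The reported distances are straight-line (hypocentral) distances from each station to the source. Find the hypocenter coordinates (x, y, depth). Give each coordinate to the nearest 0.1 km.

Each station gives a sphere (x−x_i)² + (y−y_i)² + z² = d_i² (stations at z=0).
Subtracting the A sphere from B and C: z² cancels, leaving linear equations in x and y:
112.4 x − 148.0 y = 7053.16
60.0 x − 10.4 y = 958.26
Solving: x ≈ 8.879, y ≈ -40.913 km (keep extra digits for the depth step; rounded: 8.9, -40.9).
Then from the A sphere: z² = 109.98² − (x + 49.6)² − (y − 46.0)² with x = 8.879, y = -40.913, so z ≈ 33.495 ≈ 33.5 km.
Check against D (with the unrounded solution): distance 65.19 ≈ 65.17 km. ✓

(8.9, -40.9, 33.5)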